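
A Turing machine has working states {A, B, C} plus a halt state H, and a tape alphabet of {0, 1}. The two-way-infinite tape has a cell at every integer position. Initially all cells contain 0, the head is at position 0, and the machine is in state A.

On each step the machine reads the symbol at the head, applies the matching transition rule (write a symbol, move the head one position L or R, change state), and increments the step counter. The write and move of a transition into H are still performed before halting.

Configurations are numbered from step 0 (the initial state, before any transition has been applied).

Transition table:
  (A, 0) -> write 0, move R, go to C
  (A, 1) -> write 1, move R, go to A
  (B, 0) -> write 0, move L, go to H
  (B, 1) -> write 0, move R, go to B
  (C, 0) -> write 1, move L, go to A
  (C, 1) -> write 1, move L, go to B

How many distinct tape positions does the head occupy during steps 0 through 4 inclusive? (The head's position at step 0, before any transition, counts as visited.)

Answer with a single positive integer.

Step 1: in state A at pos 0, read 0 -> (A,0)->write 0,move R,goto C. Now: state=C, head=1, tape[-1..2]=0000 (head:   ^)
Step 2: in state C at pos 1, read 0 -> (C,0)->write 1,move L,goto A. Now: state=A, head=0, tape[-1..2]=0010 (head:  ^)
Step 3: in state A at pos 0, read 0 -> (A,0)->write 0,move R,goto C. Now: state=C, head=1, tape[-1..2]=0010 (head:   ^)
Step 4: in state C at pos 1, read 1 -> (C,1)->write 1,move L,goto B. Now: state=B, head=0, tape[-1..2]=0010 (head:  ^)
Head positions at steps 0..4: starting at 0, distinct positions visited = {0, 1} -> 2 position(s)

Answer: 2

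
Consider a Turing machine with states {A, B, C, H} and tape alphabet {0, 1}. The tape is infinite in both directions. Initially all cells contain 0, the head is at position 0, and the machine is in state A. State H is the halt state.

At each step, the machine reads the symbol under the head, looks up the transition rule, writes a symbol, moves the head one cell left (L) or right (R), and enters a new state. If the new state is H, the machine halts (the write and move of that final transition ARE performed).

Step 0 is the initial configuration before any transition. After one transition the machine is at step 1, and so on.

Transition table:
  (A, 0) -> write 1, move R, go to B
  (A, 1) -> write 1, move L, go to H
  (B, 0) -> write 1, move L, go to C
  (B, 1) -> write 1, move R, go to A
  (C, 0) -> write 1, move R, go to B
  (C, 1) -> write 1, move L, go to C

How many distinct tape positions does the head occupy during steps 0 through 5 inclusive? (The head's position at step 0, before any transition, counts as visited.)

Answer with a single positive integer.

Answer: 3

Derivation:
Step 1: in state A at pos 0, read 0 -> (A,0)->write 1,move R,goto B. Now: state=B, head=1, tape[-1..2]=0100 (head:   ^)
Step 2: in state B at pos 1, read 0 -> (B,0)->write 1,move L,goto C. Now: state=C, head=0, tape[-1..2]=0110 (head:  ^)
Step 3: in state C at pos 0, read 1 -> (C,1)->write 1,move L,goto C. Now: state=C, head=-1, tape[-2..2]=00110 (head:  ^)
Step 4: in state C at pos -1, read 0 -> (C,0)->write 1,move R,goto B. Now: state=B, head=0, tape[-2..2]=01110 (head:   ^)
Step 5: in state B at pos 0, read 1 -> (B,1)->write 1,move R,goto A. Now: state=A, head=1, tape[-2..2]=01110 (head:    ^)
Head positions at steps 0..5: starting at 0, distinct positions visited = {-1, 0, 1} -> 3 position(s)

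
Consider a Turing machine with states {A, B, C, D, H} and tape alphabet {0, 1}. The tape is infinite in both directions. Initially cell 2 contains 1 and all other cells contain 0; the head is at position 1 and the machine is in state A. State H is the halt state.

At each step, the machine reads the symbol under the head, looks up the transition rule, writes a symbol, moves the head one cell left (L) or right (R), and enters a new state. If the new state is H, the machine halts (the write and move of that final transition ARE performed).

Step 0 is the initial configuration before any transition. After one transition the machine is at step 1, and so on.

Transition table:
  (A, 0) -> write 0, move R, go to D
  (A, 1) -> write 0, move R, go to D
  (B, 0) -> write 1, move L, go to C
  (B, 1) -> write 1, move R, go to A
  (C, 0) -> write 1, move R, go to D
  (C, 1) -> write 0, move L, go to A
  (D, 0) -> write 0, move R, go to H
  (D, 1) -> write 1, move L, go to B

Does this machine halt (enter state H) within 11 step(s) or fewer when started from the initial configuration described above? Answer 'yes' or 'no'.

Answer: no

Derivation:
Step 1: in state A at pos 1, read 0 -> (A,0)->write 0,move R,goto D. Now: state=D, head=2, tape[0..3]=0010 (head:   ^)
Step 2: in state D at pos 2, read 1 -> (D,1)->write 1,move L,goto B. Now: state=B, head=1, tape[0..3]=0010 (head:  ^)
Step 3: in state B at pos 1, read 0 -> (B,0)->write 1,move L,goto C. Now: state=C, head=0, tape[-1..3]=00110 (head:  ^)
Step 4: in state C at pos 0, read 0 -> (C,0)->write 1,move R,goto D. Now: state=D, head=1, tape[-1..3]=01110 (head:   ^)
Step 5: in state D at pos 1, read 1 -> (D,1)->write 1,move L,goto B. Now: state=B, head=0, tape[-1..3]=01110 (head:  ^)
Step 6: in state B at pos 0, read 1 -> (B,1)->write 1,move R,goto A. Now: state=A, head=1, tape[-1..3]=01110 (head:   ^)
Step 7: in state A at pos 1, read 1 -> (A,1)->write 0,move R,goto D. Now: state=D, head=2, tape[-1..3]=01010 (head:    ^)
Step 8: in state D at pos 2, read 1 -> (D,1)->write 1,move L,goto B. Now: state=B, head=1, tape[-1..3]=01010 (head:   ^)
Step 9: in state B at pos 1, read 0 -> (B,0)->write 1,move L,goto C. Now: state=C, head=0, tape[-1..3]=01110 (head:  ^)
Step 10: in state C at pos 0, read 1 -> (C,1)->write 0,move L,goto A. Now: state=A, head=-1, tape[-2..3]=000110 (head:  ^)
Step 11: in state A at pos -1, read 0 -> (A,0)->write 0,move R,goto D. Now: state=D, head=0, tape[-2..3]=000110 (head:   ^)
After 11 step(s): state = D (not H) -> not halted within 11 -> no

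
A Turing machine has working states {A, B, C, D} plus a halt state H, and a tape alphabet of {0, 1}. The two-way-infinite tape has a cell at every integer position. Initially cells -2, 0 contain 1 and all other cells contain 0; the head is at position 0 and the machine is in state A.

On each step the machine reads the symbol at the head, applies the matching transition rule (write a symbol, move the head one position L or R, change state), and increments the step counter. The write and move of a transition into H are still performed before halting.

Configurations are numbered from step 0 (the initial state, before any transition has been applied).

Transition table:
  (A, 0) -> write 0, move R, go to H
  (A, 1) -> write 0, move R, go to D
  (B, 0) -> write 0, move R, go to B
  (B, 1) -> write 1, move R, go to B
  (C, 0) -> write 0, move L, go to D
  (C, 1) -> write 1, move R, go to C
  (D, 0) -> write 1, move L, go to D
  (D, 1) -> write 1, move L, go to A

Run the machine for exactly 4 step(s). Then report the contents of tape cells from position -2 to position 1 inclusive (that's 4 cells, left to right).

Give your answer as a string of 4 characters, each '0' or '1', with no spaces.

Answer: 1111

Derivation:
Step 1: in state A at pos 0, read 1 -> (A,1)->write 0,move R,goto D. Now: state=D, head=1, tape[-3..2]=010000 (head:     ^)
Step 2: in state D at pos 1, read 0 -> (D,0)->write 1,move L,goto D. Now: state=D, head=0, tape[-3..2]=010010 (head:    ^)
Step 3: in state D at pos 0, read 0 -> (D,0)->write 1,move L,goto D. Now: state=D, head=-1, tape[-3..2]=010110 (head:   ^)
Step 4: in state D at pos -1, read 0 -> (D,0)->write 1,move L,goto D. Now: state=D, head=-2, tape[-3..2]=011110 (head:  ^)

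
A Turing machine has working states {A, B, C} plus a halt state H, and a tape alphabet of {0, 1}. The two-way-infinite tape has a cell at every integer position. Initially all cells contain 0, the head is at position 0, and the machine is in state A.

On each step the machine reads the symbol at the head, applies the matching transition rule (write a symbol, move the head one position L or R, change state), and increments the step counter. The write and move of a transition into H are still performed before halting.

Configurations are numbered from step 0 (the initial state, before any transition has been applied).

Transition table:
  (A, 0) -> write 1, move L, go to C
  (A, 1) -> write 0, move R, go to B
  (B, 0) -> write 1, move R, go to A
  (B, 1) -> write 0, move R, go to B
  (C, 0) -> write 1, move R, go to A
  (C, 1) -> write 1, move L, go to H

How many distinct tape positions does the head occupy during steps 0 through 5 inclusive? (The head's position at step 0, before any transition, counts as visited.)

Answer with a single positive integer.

Step 1: in state A at pos 0, read 0 -> (A,0)->write 1,move L,goto C. Now: state=C, head=-1, tape[-2..1]=0010 (head:  ^)
Step 2: in state C at pos -1, read 0 -> (C,0)->write 1,move R,goto A. Now: state=A, head=0, tape[-2..1]=0110 (head:   ^)
Step 3: in state A at pos 0, read 1 -> (A,1)->write 0,move R,goto B. Now: state=B, head=1, tape[-2..2]=01000 (head:    ^)
Step 4: in state B at pos 1, read 0 -> (B,0)->write 1,move R,goto A. Now: state=A, head=2, tape[-2..3]=010100 (head:     ^)
Step 5: in state A at pos 2, read 0 -> (A,0)->write 1,move L,goto C. Now: state=C, head=1, tape[-2..3]=010110 (head:    ^)
Head positions at steps 0..5: starting at 0, distinct positions visited = {-1, 0, 1, 2} -> 4 position(s)

Answer: 4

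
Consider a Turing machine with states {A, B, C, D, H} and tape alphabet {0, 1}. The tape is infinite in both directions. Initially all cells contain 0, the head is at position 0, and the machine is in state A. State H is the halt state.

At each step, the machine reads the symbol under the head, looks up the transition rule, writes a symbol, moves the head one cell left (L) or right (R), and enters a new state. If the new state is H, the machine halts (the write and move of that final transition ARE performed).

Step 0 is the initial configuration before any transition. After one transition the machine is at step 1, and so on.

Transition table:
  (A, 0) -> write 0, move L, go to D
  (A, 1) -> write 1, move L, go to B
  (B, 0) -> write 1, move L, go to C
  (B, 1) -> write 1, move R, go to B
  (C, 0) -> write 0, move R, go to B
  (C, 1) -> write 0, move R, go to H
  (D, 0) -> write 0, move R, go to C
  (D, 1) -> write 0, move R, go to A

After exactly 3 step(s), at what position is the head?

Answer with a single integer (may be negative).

Answer: 1

Derivation:
Step 1: in state A at pos 0, read 0 -> (A,0)->write 0,move L,goto D. Now: state=D, head=-1, tape[-2..1]=0000 (head:  ^)
Step 2: in state D at pos -1, read 0 -> (D,0)->write 0,move R,goto C. Now: state=C, head=0, tape[-2..1]=0000 (head:   ^)
Step 3: in state C at pos 0, read 0 -> (C,0)->write 0,move R,goto B. Now: state=B, head=1, tape[-2..2]=00000 (head:    ^)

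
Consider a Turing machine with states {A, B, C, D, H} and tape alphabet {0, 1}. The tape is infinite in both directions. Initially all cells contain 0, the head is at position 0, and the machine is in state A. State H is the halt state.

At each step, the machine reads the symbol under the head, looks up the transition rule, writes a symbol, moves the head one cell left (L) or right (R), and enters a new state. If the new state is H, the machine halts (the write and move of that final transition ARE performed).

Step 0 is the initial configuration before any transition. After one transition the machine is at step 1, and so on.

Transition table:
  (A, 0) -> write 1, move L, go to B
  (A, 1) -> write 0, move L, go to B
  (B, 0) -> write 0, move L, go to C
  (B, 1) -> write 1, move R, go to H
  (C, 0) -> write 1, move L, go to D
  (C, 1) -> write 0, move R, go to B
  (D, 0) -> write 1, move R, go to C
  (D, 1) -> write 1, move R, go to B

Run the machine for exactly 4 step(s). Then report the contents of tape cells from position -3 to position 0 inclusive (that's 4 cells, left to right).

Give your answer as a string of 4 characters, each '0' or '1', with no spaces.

Answer: 1101

Derivation:
Step 1: in state A at pos 0, read 0 -> (A,0)->write 1,move L,goto B. Now: state=B, head=-1, tape[-2..1]=0010 (head:  ^)
Step 2: in state B at pos -1, read 0 -> (B,0)->write 0,move L,goto C. Now: state=C, head=-2, tape[-3..1]=00010 (head:  ^)
Step 3: in state C at pos -2, read 0 -> (C,0)->write 1,move L,goto D. Now: state=D, head=-3, tape[-4..1]=001010 (head:  ^)
Step 4: in state D at pos -3, read 0 -> (D,0)->write 1,move R,goto C. Now: state=C, head=-2, tape[-4..1]=011010 (head:   ^)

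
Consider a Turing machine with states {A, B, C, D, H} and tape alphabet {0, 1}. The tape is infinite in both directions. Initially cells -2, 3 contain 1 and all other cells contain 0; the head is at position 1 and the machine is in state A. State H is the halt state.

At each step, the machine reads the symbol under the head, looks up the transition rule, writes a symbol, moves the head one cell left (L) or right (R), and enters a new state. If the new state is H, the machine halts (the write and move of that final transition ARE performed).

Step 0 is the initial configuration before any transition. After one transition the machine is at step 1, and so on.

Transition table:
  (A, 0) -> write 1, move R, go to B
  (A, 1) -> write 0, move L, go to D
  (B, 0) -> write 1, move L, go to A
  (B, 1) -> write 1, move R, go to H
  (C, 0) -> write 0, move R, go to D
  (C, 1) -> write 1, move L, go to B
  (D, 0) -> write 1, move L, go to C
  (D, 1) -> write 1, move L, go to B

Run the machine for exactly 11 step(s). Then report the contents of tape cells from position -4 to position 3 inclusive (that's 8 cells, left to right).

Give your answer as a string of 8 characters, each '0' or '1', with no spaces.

Answer: 01011011

Derivation:
Step 1: in state A at pos 1, read 0 -> (A,0)->write 1,move R,goto B. Now: state=B, head=2, tape[-3..4]=01001010 (head:      ^)
Step 2: in state B at pos 2, read 0 -> (B,0)->write 1,move L,goto A. Now: state=A, head=1, tape[-3..4]=01001110 (head:     ^)
Step 3: in state A at pos 1, read 1 -> (A,1)->write 0,move L,goto D. Now: state=D, head=0, tape[-3..4]=01000110 (head:    ^)
Step 4: in state D at pos 0, read 0 -> (D,0)->write 1,move L,goto C. Now: state=C, head=-1, tape[-3..4]=01010110 (head:   ^)
Step 5: in state C at pos -1, read 0 -> (C,0)->write 0,move R,goto D. Now: state=D, head=0, tape[-3..4]=01010110 (head:    ^)
Step 6: in state D at pos 0, read 1 -> (D,1)->write 1,move L,goto B. Now: state=B, head=-1, tape[-3..4]=01010110 (head:   ^)
Step 7: in state B at pos -1, read 0 -> (B,0)->write 1,move L,goto A. Now: state=A, head=-2, tape[-3..4]=01110110 (head:  ^)
Step 8: in state A at pos -2, read 1 -> (A,1)->write 0,move L,goto D. Now: state=D, head=-3, tape[-4..4]=000110110 (head:  ^)
Step 9: in state D at pos -3, read 0 -> (D,0)->write 1,move L,goto C. Now: state=C, head=-4, tape[-5..4]=0010110110 (head:  ^)
Step 10: in state C at pos -4, read 0 -> (C,0)->write 0,move R,goto D. Now: state=D, head=-3, tape[-5..4]=0010110110 (head:   ^)
Step 11: in state D at pos -3, read 1 -> (D,1)->write 1,move L,goto B. Now: state=B, head=-4, tape[-5..4]=0010110110 (head:  ^)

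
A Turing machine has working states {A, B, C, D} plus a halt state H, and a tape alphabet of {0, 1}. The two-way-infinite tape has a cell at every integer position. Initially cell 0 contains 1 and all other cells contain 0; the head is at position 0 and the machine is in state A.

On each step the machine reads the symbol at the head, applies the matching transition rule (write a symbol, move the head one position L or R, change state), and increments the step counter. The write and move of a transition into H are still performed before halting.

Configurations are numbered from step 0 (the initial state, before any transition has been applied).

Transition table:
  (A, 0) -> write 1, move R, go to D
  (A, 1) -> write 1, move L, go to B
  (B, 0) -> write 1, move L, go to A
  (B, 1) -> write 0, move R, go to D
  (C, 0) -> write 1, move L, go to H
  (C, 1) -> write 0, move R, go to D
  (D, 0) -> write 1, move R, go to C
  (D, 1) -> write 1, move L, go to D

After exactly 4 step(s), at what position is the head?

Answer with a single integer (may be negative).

Step 1: in state A at pos 0, read 1 -> (A,1)->write 1,move L,goto B. Now: state=B, head=-1, tape[-2..1]=0010 (head:  ^)
Step 2: in state B at pos -1, read 0 -> (B,0)->write 1,move L,goto A. Now: state=A, head=-2, tape[-3..1]=00110 (head:  ^)
Step 3: in state A at pos -2, read 0 -> (A,0)->write 1,move R,goto D. Now: state=D, head=-1, tape[-3..1]=01110 (head:   ^)
Step 4: in state D at pos -1, read 1 -> (D,1)->write 1,move L,goto D. Now: state=D, head=-2, tape[-3..1]=01110 (head:  ^)

Answer: -2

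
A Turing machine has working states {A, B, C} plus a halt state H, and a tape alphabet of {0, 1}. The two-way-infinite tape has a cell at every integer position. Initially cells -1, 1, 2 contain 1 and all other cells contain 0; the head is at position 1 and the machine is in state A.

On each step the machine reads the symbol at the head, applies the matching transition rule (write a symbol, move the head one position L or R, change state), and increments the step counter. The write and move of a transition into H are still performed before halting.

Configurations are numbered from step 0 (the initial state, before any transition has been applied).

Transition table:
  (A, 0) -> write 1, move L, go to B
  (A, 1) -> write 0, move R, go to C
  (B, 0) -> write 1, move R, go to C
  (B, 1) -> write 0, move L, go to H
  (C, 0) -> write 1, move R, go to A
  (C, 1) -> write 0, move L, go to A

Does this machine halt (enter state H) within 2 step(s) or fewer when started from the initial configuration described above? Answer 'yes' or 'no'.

Answer: no

Derivation:
Step 1: in state A at pos 1, read 1 -> (A,1)->write 0,move R,goto C. Now: state=C, head=2, tape[-2..3]=010010 (head:     ^)
Step 2: in state C at pos 2, read 1 -> (C,1)->write 0,move L,goto A. Now: state=A, head=1, tape[-2..3]=010000 (head:    ^)
After 2 step(s): state = A (not H) -> not halted within 2 -> no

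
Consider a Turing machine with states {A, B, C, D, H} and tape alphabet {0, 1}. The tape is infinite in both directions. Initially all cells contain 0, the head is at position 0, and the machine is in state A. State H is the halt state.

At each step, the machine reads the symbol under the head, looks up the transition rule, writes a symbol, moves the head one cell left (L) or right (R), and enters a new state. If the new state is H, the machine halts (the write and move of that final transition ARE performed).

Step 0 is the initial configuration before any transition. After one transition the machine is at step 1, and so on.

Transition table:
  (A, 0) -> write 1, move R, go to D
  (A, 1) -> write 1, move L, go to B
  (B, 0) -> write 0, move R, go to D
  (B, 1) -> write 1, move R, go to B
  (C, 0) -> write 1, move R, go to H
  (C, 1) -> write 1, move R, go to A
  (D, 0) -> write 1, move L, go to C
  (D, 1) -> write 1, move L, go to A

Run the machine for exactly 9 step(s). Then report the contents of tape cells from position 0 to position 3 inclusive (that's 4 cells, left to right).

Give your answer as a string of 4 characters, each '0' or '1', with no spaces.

Step 1: in state A at pos 0, read 0 -> (A,0)->write 1,move R,goto D. Now: state=D, head=1, tape[-1..2]=0100 (head:   ^)
Step 2: in state D at pos 1, read 0 -> (D,0)->write 1,move L,goto C. Now: state=C, head=0, tape[-1..2]=0110 (head:  ^)
Step 3: in state C at pos 0, read 1 -> (C,1)->write 1,move R,goto A. Now: state=A, head=1, tape[-1..2]=0110 (head:   ^)
Step 4: in state A at pos 1, read 1 -> (A,1)->write 1,move L,goto B. Now: state=B, head=0, tape[-1..2]=0110 (head:  ^)
Step 5: in state B at pos 0, read 1 -> (B,1)->write 1,move R,goto B. Now: state=B, head=1, tape[-1..2]=0110 (head:   ^)
Step 6: in state B at pos 1, read 1 -> (B,1)->write 1,move R,goto B. Now: state=B, head=2, tape[-1..3]=01100 (head:    ^)
Step 7: in state B at pos 2, read 0 -> (B,0)->write 0,move R,goto D. Now: state=D, head=3, tape[-1..4]=011000 (head:     ^)
Step 8: in state D at pos 3, read 0 -> (D,0)->write 1,move L,goto C. Now: state=C, head=2, tape[-1..4]=011010 (head:    ^)
Step 9: in state C at pos 2, read 0 -> (C,0)->write 1,move R,goto H. Now: state=H, head=3, tape[-1..4]=011110 (head:     ^)

Answer: 1111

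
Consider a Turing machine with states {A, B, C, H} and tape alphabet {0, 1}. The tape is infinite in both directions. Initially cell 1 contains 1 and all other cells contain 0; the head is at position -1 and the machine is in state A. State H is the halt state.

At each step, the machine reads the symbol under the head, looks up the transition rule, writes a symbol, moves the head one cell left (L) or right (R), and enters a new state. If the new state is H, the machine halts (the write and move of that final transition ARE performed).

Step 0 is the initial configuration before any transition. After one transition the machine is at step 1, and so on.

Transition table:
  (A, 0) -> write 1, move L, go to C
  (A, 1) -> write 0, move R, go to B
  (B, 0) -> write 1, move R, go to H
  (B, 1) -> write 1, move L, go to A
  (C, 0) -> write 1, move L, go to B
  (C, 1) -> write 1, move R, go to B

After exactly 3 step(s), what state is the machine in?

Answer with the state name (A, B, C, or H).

Step 1: in state A at pos -1, read 0 -> (A,0)->write 1,move L,goto C. Now: state=C, head=-2, tape[-3..2]=001010 (head:  ^)
Step 2: in state C at pos -2, read 0 -> (C,0)->write 1,move L,goto B. Now: state=B, head=-3, tape[-4..2]=0011010 (head:  ^)
Step 3: in state B at pos -3, read 0 -> (B,0)->write 1,move R,goto H. Now: state=H, head=-2, tape[-4..2]=0111010 (head:   ^)

Answer: H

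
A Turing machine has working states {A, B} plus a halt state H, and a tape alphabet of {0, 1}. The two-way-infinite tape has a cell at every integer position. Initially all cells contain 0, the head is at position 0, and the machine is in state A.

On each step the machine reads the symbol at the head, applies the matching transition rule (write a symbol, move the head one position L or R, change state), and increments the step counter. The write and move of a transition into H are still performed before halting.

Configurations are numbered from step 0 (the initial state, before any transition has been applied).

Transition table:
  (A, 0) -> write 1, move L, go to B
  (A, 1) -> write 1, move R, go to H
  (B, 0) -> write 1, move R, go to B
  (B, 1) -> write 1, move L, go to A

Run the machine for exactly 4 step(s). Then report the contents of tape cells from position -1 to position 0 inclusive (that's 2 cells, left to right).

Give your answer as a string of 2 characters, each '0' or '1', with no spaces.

Step 1: in state A at pos 0, read 0 -> (A,0)->write 1,move L,goto B. Now: state=B, head=-1, tape[-2..1]=0010 (head:  ^)
Step 2: in state B at pos -1, read 0 -> (B,0)->write 1,move R,goto B. Now: state=B, head=0, tape[-2..1]=0110 (head:   ^)
Step 3: in state B at pos 0, read 1 -> (B,1)->write 1,move L,goto A. Now: state=A, head=-1, tape[-2..1]=0110 (head:  ^)
Step 4: in state A at pos -1, read 1 -> (A,1)->write 1,move R,goto H. Now: state=H, head=0, tape[-2..1]=0110 (head:   ^)

Answer: 11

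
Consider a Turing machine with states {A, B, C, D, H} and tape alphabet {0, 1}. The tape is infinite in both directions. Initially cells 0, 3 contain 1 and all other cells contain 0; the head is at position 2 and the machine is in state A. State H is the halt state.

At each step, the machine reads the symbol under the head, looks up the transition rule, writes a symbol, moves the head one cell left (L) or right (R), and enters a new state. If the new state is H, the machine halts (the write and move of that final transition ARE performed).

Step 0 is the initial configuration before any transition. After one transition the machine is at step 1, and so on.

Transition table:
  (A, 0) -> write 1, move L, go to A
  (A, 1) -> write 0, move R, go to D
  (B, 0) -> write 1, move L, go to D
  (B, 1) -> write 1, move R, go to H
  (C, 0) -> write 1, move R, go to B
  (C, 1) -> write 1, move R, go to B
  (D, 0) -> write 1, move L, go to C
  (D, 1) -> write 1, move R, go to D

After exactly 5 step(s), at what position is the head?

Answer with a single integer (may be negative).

Answer: 3

Derivation:
Step 1: in state A at pos 2, read 0 -> (A,0)->write 1,move L,goto A. Now: state=A, head=1, tape[-1..4]=010110 (head:   ^)
Step 2: in state A at pos 1, read 0 -> (A,0)->write 1,move L,goto A. Now: state=A, head=0, tape[-1..4]=011110 (head:  ^)
Step 3: in state A at pos 0, read 1 -> (A,1)->write 0,move R,goto D. Now: state=D, head=1, tape[-1..4]=001110 (head:   ^)
Step 4: in state D at pos 1, read 1 -> (D,1)->write 1,move R,goto D. Now: state=D, head=2, tape[-1..4]=001110 (head:    ^)
Step 5: in state D at pos 2, read 1 -> (D,1)->write 1,move R,goto D. Now: state=D, head=3, tape[-1..4]=001110 (head:     ^)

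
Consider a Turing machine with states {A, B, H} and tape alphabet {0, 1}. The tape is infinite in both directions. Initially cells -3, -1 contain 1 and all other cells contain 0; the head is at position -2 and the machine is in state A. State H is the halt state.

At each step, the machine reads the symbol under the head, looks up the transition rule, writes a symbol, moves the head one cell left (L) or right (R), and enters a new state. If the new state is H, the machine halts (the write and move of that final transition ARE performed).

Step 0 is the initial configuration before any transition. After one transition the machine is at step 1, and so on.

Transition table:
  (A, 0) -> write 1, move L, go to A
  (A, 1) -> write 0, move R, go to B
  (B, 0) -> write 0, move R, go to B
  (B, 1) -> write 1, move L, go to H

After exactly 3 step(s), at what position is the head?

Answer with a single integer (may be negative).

Answer: -3

Derivation:
Step 1: in state A at pos -2, read 0 -> (A,0)->write 1,move L,goto A. Now: state=A, head=-3, tape[-4..0]=01110 (head:  ^)
Step 2: in state A at pos -3, read 1 -> (A,1)->write 0,move R,goto B. Now: state=B, head=-2, tape[-4..0]=00110 (head:   ^)
Step 3: in state B at pos -2, read 1 -> (B,1)->write 1,move L,goto H. Now: state=H, head=-3, tape[-4..0]=00110 (head:  ^)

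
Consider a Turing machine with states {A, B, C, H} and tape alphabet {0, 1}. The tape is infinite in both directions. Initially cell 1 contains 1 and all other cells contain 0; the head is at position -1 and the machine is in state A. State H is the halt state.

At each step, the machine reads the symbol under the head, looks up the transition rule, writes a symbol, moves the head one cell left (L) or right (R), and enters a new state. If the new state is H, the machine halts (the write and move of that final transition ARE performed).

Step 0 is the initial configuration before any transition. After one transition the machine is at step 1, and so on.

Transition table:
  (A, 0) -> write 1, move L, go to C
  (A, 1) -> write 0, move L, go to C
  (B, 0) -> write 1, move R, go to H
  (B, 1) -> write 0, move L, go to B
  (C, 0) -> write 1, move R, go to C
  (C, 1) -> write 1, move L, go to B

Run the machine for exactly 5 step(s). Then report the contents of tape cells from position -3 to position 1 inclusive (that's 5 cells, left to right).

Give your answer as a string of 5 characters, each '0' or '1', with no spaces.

Answer: 10101

Derivation:
Step 1: in state A at pos -1, read 0 -> (A,0)->write 1,move L,goto C. Now: state=C, head=-2, tape[-3..2]=001010 (head:  ^)
Step 2: in state C at pos -2, read 0 -> (C,0)->write 1,move R,goto C. Now: state=C, head=-1, tape[-3..2]=011010 (head:   ^)
Step 3: in state C at pos -1, read 1 -> (C,1)->write 1,move L,goto B. Now: state=B, head=-2, tape[-3..2]=011010 (head:  ^)
Step 4: in state B at pos -2, read 1 -> (B,1)->write 0,move L,goto B. Now: state=B, head=-3, tape[-4..2]=0001010 (head:  ^)
Step 5: in state B at pos -3, read 0 -> (B,0)->write 1,move R,goto H. Now: state=H, head=-2, tape[-4..2]=0101010 (head:   ^)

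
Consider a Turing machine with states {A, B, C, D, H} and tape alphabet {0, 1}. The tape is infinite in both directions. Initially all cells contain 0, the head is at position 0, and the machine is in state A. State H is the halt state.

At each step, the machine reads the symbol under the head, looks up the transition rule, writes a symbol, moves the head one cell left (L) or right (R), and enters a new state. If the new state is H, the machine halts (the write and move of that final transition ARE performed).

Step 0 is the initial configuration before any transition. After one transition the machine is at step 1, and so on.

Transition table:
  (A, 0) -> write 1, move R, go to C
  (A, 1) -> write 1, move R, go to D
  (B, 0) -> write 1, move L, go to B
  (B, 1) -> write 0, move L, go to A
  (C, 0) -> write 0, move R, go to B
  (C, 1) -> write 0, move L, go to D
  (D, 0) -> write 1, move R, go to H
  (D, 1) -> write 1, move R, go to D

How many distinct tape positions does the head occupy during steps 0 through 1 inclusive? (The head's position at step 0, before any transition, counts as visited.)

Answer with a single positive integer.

Answer: 2

Derivation:
Step 1: in state A at pos 0, read 0 -> (A,0)->write 1,move R,goto C. Now: state=C, head=1, tape[-1..2]=0100 (head:   ^)
Head positions at steps 0..1: starting at 0, distinct positions visited = {0, 1} -> 2 position(s)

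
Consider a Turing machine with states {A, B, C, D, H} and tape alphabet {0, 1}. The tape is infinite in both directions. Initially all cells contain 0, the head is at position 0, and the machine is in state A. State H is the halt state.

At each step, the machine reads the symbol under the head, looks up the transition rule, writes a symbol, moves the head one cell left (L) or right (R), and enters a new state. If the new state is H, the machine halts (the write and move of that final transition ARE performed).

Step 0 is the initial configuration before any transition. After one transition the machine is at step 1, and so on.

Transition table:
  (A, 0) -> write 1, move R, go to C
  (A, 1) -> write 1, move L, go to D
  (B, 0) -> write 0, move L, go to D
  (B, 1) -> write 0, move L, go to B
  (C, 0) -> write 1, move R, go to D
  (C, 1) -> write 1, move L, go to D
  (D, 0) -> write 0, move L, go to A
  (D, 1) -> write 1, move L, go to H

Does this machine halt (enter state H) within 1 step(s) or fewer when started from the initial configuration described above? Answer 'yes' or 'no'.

Step 1: in state A at pos 0, read 0 -> (A,0)->write 1,move R,goto C. Now: state=C, head=1, tape[-1..2]=0100 (head:   ^)
After 1 step(s): state = C (not H) -> not halted within 1 -> no

Answer: no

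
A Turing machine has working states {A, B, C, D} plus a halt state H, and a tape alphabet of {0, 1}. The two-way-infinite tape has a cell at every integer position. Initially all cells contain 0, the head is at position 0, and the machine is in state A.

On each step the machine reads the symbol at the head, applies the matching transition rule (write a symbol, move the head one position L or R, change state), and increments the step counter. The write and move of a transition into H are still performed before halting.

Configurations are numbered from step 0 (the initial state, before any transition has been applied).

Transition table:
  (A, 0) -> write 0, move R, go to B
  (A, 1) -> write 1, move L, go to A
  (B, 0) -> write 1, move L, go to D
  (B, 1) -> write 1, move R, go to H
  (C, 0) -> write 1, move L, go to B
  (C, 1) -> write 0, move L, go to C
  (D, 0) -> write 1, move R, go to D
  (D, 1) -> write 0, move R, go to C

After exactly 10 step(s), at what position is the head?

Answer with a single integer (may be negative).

Answer: -2

Derivation:
Step 1: in state A at pos 0, read 0 -> (A,0)->write 0,move R,goto B. Now: state=B, head=1, tape[-1..2]=0000 (head:   ^)
Step 2: in state B at pos 1, read 0 -> (B,0)->write 1,move L,goto D. Now: state=D, head=0, tape[-1..2]=0010 (head:  ^)
Step 3: in state D at pos 0, read 0 -> (D,0)->write 1,move R,goto D. Now: state=D, head=1, tape[-1..2]=0110 (head:   ^)
Step 4: in state D at pos 1, read 1 -> (D,1)->write 0,move R,goto C. Now: state=C, head=2, tape[-1..3]=01000 (head:    ^)
Step 5: in state C at pos 2, read 0 -> (C,0)->write 1,move L,goto B. Now: state=B, head=1, tape[-1..3]=01010 (head:   ^)
Step 6: in state B at pos 1, read 0 -> (B,0)->write 1,move L,goto D. Now: state=D, head=0, tape[-1..3]=01110 (head:  ^)
Step 7: in state D at pos 0, read 1 -> (D,1)->write 0,move R,goto C. Now: state=C, head=1, tape[-1..3]=00110 (head:   ^)
Step 8: in state C at pos 1, read 1 -> (C,1)->write 0,move L,goto C. Now: state=C, head=0, tape[-1..3]=00010 (head:  ^)
Step 9: in state C at pos 0, read 0 -> (C,0)->write 1,move L,goto B. Now: state=B, head=-1, tape[-2..3]=001010 (head:  ^)
Step 10: in state B at pos -1, read 0 -> (B,0)->write 1,move L,goto D. Now: state=D, head=-2, tape[-3..3]=0011010 (head:  ^)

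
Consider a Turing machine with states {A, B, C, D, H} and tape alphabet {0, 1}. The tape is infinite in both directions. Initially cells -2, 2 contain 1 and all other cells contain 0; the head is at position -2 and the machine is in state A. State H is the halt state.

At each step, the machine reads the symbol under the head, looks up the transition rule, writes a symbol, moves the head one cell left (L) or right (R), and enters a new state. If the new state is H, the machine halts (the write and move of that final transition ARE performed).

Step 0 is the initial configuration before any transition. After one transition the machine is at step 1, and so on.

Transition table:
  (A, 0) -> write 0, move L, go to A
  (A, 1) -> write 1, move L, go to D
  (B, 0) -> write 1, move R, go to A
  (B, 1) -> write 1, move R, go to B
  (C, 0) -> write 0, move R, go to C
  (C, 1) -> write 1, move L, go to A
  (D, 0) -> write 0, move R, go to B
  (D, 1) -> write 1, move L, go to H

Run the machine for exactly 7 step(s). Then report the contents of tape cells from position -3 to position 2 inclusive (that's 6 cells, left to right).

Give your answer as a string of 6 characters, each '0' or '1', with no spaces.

Answer: 011001

Derivation:
Step 1: in state A at pos -2, read 1 -> (A,1)->write 1,move L,goto D. Now: state=D, head=-3, tape[-4..3]=00100010 (head:  ^)
Step 2: in state D at pos -3, read 0 -> (D,0)->write 0,move R,goto B. Now: state=B, head=-2, tape[-4..3]=00100010 (head:   ^)
Step 3: in state B at pos -2, read 1 -> (B,1)->write 1,move R,goto B. Now: state=B, head=-1, tape[-4..3]=00100010 (head:    ^)
Step 4: in state B at pos -1, read 0 -> (B,0)->write 1,move R,goto A. Now: state=A, head=0, tape[-4..3]=00110010 (head:     ^)
Step 5: in state A at pos 0, read 0 -> (A,0)->write 0,move L,goto A. Now: state=A, head=-1, tape[-4..3]=00110010 (head:    ^)
Step 6: in state A at pos -1, read 1 -> (A,1)->write 1,move L,goto D. Now: state=D, head=-2, tape[-4..3]=00110010 (head:   ^)
Step 7: in state D at pos -2, read 1 -> (D,1)->write 1,move L,goto H. Now: state=H, head=-3, tape[-4..3]=00110010 (head:  ^)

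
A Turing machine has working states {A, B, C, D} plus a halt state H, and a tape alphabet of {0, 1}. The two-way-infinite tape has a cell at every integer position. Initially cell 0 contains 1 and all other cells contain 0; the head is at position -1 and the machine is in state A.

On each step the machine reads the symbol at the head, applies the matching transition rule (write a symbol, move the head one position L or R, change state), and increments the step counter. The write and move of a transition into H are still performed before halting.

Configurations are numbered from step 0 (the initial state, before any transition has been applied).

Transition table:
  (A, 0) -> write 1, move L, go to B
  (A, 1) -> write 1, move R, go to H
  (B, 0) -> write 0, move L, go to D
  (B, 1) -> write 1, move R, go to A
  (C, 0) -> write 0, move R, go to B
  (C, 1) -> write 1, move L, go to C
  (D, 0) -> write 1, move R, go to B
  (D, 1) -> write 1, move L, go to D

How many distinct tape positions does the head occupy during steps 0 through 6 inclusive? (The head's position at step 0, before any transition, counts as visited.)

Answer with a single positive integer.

Answer: 4

Derivation:
Step 1: in state A at pos -1, read 0 -> (A,0)->write 1,move L,goto B. Now: state=B, head=-2, tape[-3..1]=00110 (head:  ^)
Step 2: in state B at pos -2, read 0 -> (B,0)->write 0,move L,goto D. Now: state=D, head=-3, tape[-4..1]=000110 (head:  ^)
Step 3: in state D at pos -3, read 0 -> (D,0)->write 1,move R,goto B. Now: state=B, head=-2, tape[-4..1]=010110 (head:   ^)
Step 4: in state B at pos -2, read 0 -> (B,0)->write 0,move L,goto D. Now: state=D, head=-3, tape[-4..1]=010110 (head:  ^)
Step 5: in state D at pos -3, read 1 -> (D,1)->write 1,move L,goto D. Now: state=D, head=-4, tape[-5..1]=0010110 (head:  ^)
Step 6: in state D at pos -4, read 0 -> (D,0)->write 1,move R,goto B. Now: state=B, head=-3, tape[-5..1]=0110110 (head:   ^)
Head positions at steps 0..6: starting at -1, distinct positions visited = {-4, -3, -2, -1} -> 4 position(s)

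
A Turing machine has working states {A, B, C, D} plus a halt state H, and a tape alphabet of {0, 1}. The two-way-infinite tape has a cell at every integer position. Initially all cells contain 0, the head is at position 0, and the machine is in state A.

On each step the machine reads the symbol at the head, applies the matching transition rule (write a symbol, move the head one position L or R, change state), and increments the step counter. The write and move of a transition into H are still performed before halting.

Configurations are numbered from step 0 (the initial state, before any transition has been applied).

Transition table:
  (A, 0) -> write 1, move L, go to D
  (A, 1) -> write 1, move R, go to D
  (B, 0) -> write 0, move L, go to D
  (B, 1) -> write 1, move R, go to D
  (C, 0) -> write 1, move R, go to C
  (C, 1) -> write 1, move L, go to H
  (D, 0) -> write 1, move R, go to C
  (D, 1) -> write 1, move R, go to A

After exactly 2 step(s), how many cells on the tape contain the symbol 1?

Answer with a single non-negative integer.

Answer: 2

Derivation:
Step 1: in state A at pos 0, read 0 -> (A,0)->write 1,move L,goto D. Now: state=D, head=-1, tape[-2..1]=0010 (head:  ^)
Step 2: in state D at pos -1, read 0 -> (D,0)->write 1,move R,goto C. Now: state=C, head=0, tape[-2..1]=0110 (head:   ^)
Cells containing 1 after step 2: {-1, 0} -> 2 cell(s)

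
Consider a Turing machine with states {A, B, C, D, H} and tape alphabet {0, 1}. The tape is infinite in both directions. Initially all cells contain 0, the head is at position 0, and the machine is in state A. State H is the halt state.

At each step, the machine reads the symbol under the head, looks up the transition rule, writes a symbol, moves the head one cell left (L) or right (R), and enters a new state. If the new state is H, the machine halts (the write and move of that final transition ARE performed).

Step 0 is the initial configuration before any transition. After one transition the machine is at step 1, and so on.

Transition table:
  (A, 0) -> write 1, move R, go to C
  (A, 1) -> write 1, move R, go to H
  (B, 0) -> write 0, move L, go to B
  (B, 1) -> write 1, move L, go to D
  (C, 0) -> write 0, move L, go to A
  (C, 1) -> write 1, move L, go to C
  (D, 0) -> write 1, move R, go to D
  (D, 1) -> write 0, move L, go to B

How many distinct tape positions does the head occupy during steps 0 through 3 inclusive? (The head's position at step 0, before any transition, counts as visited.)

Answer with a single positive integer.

Step 1: in state A at pos 0, read 0 -> (A,0)->write 1,move R,goto C. Now: state=C, head=1, tape[-1..2]=0100 (head:   ^)
Step 2: in state C at pos 1, read 0 -> (C,0)->write 0,move L,goto A. Now: state=A, head=0, tape[-1..2]=0100 (head:  ^)
Step 3: in state A at pos 0, read 1 -> (A,1)->write 1,move R,goto H. Now: state=H, head=1, tape[-1..2]=0100 (head:   ^)
Head positions at steps 0..3: starting at 0, distinct positions visited = {0, 1} -> 2 position(s)

Answer: 2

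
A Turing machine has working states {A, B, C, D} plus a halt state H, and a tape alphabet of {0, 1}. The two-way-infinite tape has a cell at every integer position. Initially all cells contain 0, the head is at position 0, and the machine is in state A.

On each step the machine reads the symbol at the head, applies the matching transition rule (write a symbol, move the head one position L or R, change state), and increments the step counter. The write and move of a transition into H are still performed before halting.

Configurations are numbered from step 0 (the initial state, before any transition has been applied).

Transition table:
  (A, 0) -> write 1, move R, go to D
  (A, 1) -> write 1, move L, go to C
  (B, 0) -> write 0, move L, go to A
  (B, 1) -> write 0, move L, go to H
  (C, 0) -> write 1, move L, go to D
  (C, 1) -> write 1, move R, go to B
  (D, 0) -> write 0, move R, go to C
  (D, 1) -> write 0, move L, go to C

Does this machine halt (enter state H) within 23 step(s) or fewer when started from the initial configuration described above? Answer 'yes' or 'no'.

Step 1: in state A at pos 0, read 0 -> (A,0)->write 1,move R,goto D. Now: state=D, head=1, tape[-1..2]=0100 (head:   ^)
Step 2: in state D at pos 1, read 0 -> (D,0)->write 0,move R,goto C. Now: state=C, head=2, tape[-1..3]=01000 (head:    ^)
Step 3: in state C at pos 2, read 0 -> (C,0)->write 1,move L,goto D. Now: state=D, head=1, tape[-1..3]=01010 (head:   ^)
Step 4: in state D at pos 1, read 0 -> (D,0)->write 0,move R,goto C. Now: state=C, head=2, tape[-1..3]=01010 (head:    ^)
Step 5: in state C at pos 2, read 1 -> (C,1)->write 1,move R,goto B. Now: state=B, head=3, tape[-1..4]=010100 (head:     ^)
Step 6: in state B at pos 3, read 0 -> (B,0)->write 0,move L,goto A. Now: state=A, head=2, tape[-1..4]=010100 (head:    ^)
Step 7: in state A at pos 2, read 1 -> (A,1)->write 1,move L,goto C. Now: state=C, head=1, tape[-1..4]=010100 (head:   ^)
Step 8: in state C at pos 1, read 0 -> (C,0)->write 1,move L,goto D. Now: state=D, head=0, tape[-1..4]=011100 (head:  ^)
Step 9: in state D at pos 0, read 1 -> (D,1)->write 0,move L,goto C. Now: state=C, head=-1, tape[-2..4]=0001100 (head:  ^)
Step 10: in state C at pos -1, read 0 -> (C,0)->write 1,move L,goto D. Now: state=D, head=-2, tape[-3..4]=00101100 (head:  ^)
Step 11: in state D at pos -2, read 0 -> (D,0)->write 0,move R,goto C. Now: state=C, head=-1, tape[-3..4]=00101100 (head:   ^)
Step 12: in state C at pos -1, read 1 -> (C,1)->write 1,move R,goto B. Now: state=B, head=0, tape[-3..4]=00101100 (head:    ^)
Step 13: in state B at pos 0, read 0 -> (B,0)->write 0,move L,goto A. Now: state=A, head=-1, tape[-3..4]=00101100 (head:   ^)
Step 14: in state A at pos -1, read 1 -> (A,1)->write 1,move L,goto C. Now: state=C, head=-2, tape[-3..4]=00101100 (head:  ^)
Step 15: in state C at pos -2, read 0 -> (C,0)->write 1,move L,goto D. Now: state=D, head=-3, tape[-4..4]=001101100 (head:  ^)
Step 16: in state D at pos -3, read 0 -> (D,0)->write 0,move R,goto C. Now: state=C, head=-2, tape[-4..4]=001101100 (head:   ^)
Step 17: in state C at pos -2, read 1 -> (C,1)->write 1,move R,goto B. Now: state=B, head=-1, tape[-4..4]=001101100 (head:    ^)
Step 18: in state B at pos -1, read 1 -> (B,1)->write 0,move L,goto H. Now: state=H, head=-2, tape[-4..4]=001001100 (head:   ^)
State H reached at step 18; 18 <= 23 -> yes

Answer: yes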